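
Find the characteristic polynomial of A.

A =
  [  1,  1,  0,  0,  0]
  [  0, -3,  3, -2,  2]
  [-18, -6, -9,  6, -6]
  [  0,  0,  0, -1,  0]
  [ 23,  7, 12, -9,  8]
x^5 + 4*x^4 + 6*x^3 + 4*x^2 + x

Expanding det(x·I − A) (e.g. by cofactor expansion or by noting that A is similar to its Jordan form J, which has the same characteristic polynomial as A) gives
  χ_A(x) = x^5 + 4*x^4 + 6*x^3 + 4*x^2 + x
which factors as x*(x + 1)^4. The eigenvalues (with algebraic multiplicities) are λ = -1 with multiplicity 4, λ = 0 with multiplicity 1.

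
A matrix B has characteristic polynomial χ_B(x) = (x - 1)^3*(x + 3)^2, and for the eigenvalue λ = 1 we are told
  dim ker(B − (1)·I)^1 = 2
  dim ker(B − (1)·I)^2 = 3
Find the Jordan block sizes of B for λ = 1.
Block sizes for λ = 1: [2, 1]

From the dimensions of kernels of powers, the number of Jordan blocks of size at least j is d_j − d_{j−1} where d_j = dim ker(N^j) (with d_0 = 0). Computing the differences gives [2, 1].
The number of blocks of size exactly k is (#blocks of size ≥ k) − (#blocks of size ≥ k + 1), so the partition is: 1 block(s) of size 1, 1 block(s) of size 2.
In nonincreasing order the block sizes are [2, 1].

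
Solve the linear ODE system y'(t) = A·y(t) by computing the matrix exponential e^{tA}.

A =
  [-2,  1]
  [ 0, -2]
e^{tA} =
  [exp(-2*t), t*exp(-2*t)]
  [0, exp(-2*t)]

Strategy: write A = P · J · P⁻¹ where J is a Jordan canonical form, so e^{tA} = P · e^{tJ} · P⁻¹, and e^{tJ} can be computed block-by-block.

A has Jordan form
J =
  [-2,  1]
  [ 0, -2]
(up to reordering of blocks).

Per-block formulas:
  For a 2×2 Jordan block J_2(-2): exp(t · J_2(-2)) = e^(-2t)·(I + t·N), where N is the 2×2 nilpotent shift.

After assembling e^{tJ} and conjugating by P, we get:

e^{tA} =
  [exp(-2*t), t*exp(-2*t)]
  [0, exp(-2*t)]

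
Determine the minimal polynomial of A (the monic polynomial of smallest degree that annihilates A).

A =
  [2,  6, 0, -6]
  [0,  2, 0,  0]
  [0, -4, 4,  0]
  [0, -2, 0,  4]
x^2 - 6*x + 8

The characteristic polynomial is χ_A(x) = (x - 4)^2*(x - 2)^2, so the eigenvalues are known. The minimal polynomial is
  m_A(x) = Π_λ (x − λ)^{k_λ}
where k_λ is the size of the *largest* Jordan block for λ (equivalently, the smallest k with (A − λI)^k v = 0 for every generalised eigenvector v of λ).

  λ = 2: largest Jordan block has size 1, contributing (x − 2)
  λ = 4: largest Jordan block has size 1, contributing (x − 4)

So m_A(x) = (x - 4)*(x - 2) = x^2 - 6*x + 8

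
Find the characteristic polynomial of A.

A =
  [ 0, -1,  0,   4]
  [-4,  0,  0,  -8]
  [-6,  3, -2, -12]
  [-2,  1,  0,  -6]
x^4 + 8*x^3 + 24*x^2 + 32*x + 16

Expanding det(x·I − A) (e.g. by cofactor expansion or by noting that A is similar to its Jordan form J, which has the same characteristic polynomial as A) gives
  χ_A(x) = x^4 + 8*x^3 + 24*x^2 + 32*x + 16
which factors as (x + 2)^4. The eigenvalues (with algebraic multiplicities) are λ = -2 with multiplicity 4.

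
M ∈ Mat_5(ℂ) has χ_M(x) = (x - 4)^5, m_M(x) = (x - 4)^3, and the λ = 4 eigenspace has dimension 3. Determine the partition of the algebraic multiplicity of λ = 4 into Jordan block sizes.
Block sizes for λ = 4: [3, 1, 1]

Step 1 — from the characteristic polynomial, algebraic multiplicity of λ = 4 is 5. From dim ker(M − (4)·I) = 3, there are exactly 3 Jordan blocks for λ = 4.
Step 2 — from the minimal polynomial, the factor (x − 4)^3 tells us the largest block for λ = 4 has size 3.
Step 3 — with total size 5, 3 blocks, and largest block 3, the block sizes (in nonincreasing order) are [3, 1, 1].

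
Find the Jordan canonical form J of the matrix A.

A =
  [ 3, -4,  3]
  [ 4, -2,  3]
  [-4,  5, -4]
J_3(-1)

The characteristic polynomial is
  det(x·I − A) = x^3 + 3*x^2 + 3*x + 1 = (x + 1)^3

Eigenvalues and multiplicities (the geometric multiplicity of λ is n − rank(A − λI), which equals the number of Jordan blocks for λ):
  λ = -1: algebraic multiplicity = 3, geometric multiplicity = 1

Determining the block sizes for each eigenvalue:
  λ = -1: one block (gm = 1), so the single block has size am = 3 → block sizes [3]

Assembling the blocks gives a Jordan form
J =
  [-1,  1,  0]
  [ 0, -1,  1]
  [ 0,  0, -1]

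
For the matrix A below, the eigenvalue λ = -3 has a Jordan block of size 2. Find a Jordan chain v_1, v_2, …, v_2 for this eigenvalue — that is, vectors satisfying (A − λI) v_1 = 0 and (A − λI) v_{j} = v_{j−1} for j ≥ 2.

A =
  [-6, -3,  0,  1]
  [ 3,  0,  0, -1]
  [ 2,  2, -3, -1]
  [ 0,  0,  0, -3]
A Jordan chain for λ = -3 of length 2:
v_1 = (-3, 3, 2, 0)ᵀ
v_2 = (1, 0, 0, 0)ᵀ

Let N = A − (-3)·I. We want v_2 with N^2 v_2 = 0 but N^1 v_2 ≠ 0; then v_{j-1} := N · v_j for j = 2, …, 2.

Pick v_2 = (1, 0, 0, 0)ᵀ.
Then v_1 = N · v_2 = (-3, 3, 2, 0)ᵀ.

Sanity check: (A − (-3)·I) v_1 = (0, 0, 0, 0)ᵀ = 0. ✓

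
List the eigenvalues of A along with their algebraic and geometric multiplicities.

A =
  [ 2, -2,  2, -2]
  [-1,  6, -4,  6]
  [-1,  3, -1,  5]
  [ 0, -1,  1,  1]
λ = 2: alg = 4, geom = 2

Step 1 — factor the characteristic polynomial to read off the algebraic multiplicities:
  χ_A(x) = (x - 2)^4

Step 2 — compute geometric multiplicities via the rank-nullity identity g(λ) = n − rank(A − λI):
  rank(A − (2)·I) = 2, so dim ker(A − (2)·I) = n − 2 = 2

Summary:
  λ = 2: algebraic multiplicity = 4, geometric multiplicity = 2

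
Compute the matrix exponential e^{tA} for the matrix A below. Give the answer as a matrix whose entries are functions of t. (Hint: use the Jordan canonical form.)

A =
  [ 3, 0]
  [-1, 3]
e^{tA} =
  [exp(3*t), 0]
  [-t*exp(3*t), exp(3*t)]

Strategy: write A = P · J · P⁻¹ where J is a Jordan canonical form, so e^{tA} = P · e^{tJ} · P⁻¹, and e^{tJ} can be computed block-by-block.

A has Jordan form
J =
  [3, 1]
  [0, 3]
(up to reordering of blocks).

Per-block formulas:
  For a 2×2 Jordan block J_2(3): exp(t · J_2(3)) = e^(3t)·(I + t·N), where N is the 2×2 nilpotent shift.

After assembling e^{tJ} and conjugating by P, we get:

e^{tA} =
  [exp(3*t), 0]
  [-t*exp(3*t), exp(3*t)]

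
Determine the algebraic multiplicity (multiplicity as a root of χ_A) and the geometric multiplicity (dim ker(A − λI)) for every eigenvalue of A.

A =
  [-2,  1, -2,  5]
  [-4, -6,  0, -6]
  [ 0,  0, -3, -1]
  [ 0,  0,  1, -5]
λ = -4: alg = 4, geom = 2

Step 1 — factor the characteristic polynomial to read off the algebraic multiplicities:
  χ_A(x) = (x + 4)^4

Step 2 — compute geometric multiplicities via the rank-nullity identity g(λ) = n − rank(A − λI):
  rank(A − (-4)·I) = 2, so dim ker(A − (-4)·I) = n − 2 = 2

Summary:
  λ = -4: algebraic multiplicity = 4, geometric multiplicity = 2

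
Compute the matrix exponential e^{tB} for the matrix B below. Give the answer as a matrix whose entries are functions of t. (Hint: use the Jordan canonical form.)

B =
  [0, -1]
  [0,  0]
e^{tB} =
  [1, -t]
  [0, 1]

Strategy: write B = P · J · P⁻¹ where J is a Jordan canonical form, so e^{tB} = P · e^{tJ} · P⁻¹, and e^{tJ} can be computed block-by-block.

B has Jordan form
J =
  [0, 1]
  [0, 0]
(up to reordering of blocks).

Per-block formulas:
  For a 2×2 Jordan block J_2(0): exp(t · J_2(0)) = e^(0t)·(I + t·N), where N is the 2×2 nilpotent shift.

After assembling e^{tJ} and conjugating by P, we get:

e^{tB} =
  [1, -t]
  [0, 1]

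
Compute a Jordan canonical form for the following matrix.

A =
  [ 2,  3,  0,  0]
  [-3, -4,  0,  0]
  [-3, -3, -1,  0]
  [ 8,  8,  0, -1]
J_2(-1) ⊕ J_1(-1) ⊕ J_1(-1)

The characteristic polynomial is
  det(x·I − A) = x^4 + 4*x^3 + 6*x^2 + 4*x + 1 = (x + 1)^4

Eigenvalues and multiplicities (the geometric multiplicity of λ is n − rank(A − λI), which equals the number of Jordan blocks for λ):
  λ = -1: algebraic multiplicity = 4, geometric multiplicity = 3

Determining the block sizes for each eigenvalue:
  λ = -1: 3 blocks summing to 4 forces exactly one block of size 2 and the rest size 1 → block sizes [2, 1, 1]

Assembling the blocks gives a Jordan form
J =
  [-1,  1,  0,  0]
  [ 0, -1,  0,  0]
  [ 0,  0, -1,  0]
  [ 0,  0,  0, -1]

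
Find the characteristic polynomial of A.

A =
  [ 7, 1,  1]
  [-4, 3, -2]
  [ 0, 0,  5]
x^3 - 15*x^2 + 75*x - 125

Expanding det(x·I − A) (e.g. by cofactor expansion or by noting that A is similar to its Jordan form J, which has the same characteristic polynomial as A) gives
  χ_A(x) = x^3 - 15*x^2 + 75*x - 125
which factors as (x - 5)^3. The eigenvalues (with algebraic multiplicities) are λ = 5 with multiplicity 3.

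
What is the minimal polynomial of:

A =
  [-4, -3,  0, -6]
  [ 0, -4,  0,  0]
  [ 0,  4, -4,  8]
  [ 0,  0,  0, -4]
x^2 + 8*x + 16

The characteristic polynomial is χ_A(x) = (x + 4)^4, so the eigenvalues are known. The minimal polynomial is
  m_A(x) = Π_λ (x − λ)^{k_λ}
where k_λ is the size of the *largest* Jordan block for λ (equivalently, the smallest k with (A − λI)^k v = 0 for every generalised eigenvector v of λ).

  λ = -4: largest Jordan block has size 2, contributing (x + 4)^2

So m_A(x) = (x + 4)^2 = x^2 + 8*x + 16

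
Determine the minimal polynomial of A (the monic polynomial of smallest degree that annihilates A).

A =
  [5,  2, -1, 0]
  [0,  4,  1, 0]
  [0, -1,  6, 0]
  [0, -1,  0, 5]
x^3 - 15*x^2 + 75*x - 125

The characteristic polynomial is χ_A(x) = (x - 5)^4, so the eigenvalues are known. The minimal polynomial is
  m_A(x) = Π_λ (x − λ)^{k_λ}
where k_λ is the size of the *largest* Jordan block for λ (equivalently, the smallest k with (A − λI)^k v = 0 for every generalised eigenvector v of λ).

  λ = 5: largest Jordan block has size 3, contributing (x − 5)^3

So m_A(x) = (x - 5)^3 = x^3 - 15*x^2 + 75*x - 125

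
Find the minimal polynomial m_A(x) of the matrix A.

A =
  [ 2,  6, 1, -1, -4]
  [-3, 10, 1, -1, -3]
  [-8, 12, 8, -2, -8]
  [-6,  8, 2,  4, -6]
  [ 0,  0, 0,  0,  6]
x^3 - 18*x^2 + 108*x - 216

The characteristic polynomial is χ_A(x) = (x - 6)^5, so the eigenvalues are known. The minimal polynomial is
  m_A(x) = Π_λ (x − λ)^{k_λ}
where k_λ is the size of the *largest* Jordan block for λ (equivalently, the smallest k with (A − λI)^k v = 0 for every generalised eigenvector v of λ).

  λ = 6: largest Jordan block has size 3, contributing (x − 6)^3

So m_A(x) = (x - 6)^3 = x^3 - 18*x^2 + 108*x - 216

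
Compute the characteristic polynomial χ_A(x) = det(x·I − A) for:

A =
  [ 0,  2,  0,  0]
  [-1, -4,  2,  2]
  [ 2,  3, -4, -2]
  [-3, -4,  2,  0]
x^4 + 8*x^3 + 24*x^2 + 32*x + 16

Expanding det(x·I − A) (e.g. by cofactor expansion or by noting that A is similar to its Jordan form J, which has the same characteristic polynomial as A) gives
  χ_A(x) = x^4 + 8*x^3 + 24*x^2 + 32*x + 16
which factors as (x + 2)^4. The eigenvalues (with algebraic multiplicities) are λ = -2 with multiplicity 4.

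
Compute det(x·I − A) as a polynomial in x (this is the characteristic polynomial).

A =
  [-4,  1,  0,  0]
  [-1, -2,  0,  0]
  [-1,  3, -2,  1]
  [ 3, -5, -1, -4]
x^4 + 12*x^3 + 54*x^2 + 108*x + 81

Expanding det(x·I − A) (e.g. by cofactor expansion or by noting that A is similar to its Jordan form J, which has the same characteristic polynomial as A) gives
  χ_A(x) = x^4 + 12*x^3 + 54*x^2 + 108*x + 81
which factors as (x + 3)^4. The eigenvalues (with algebraic multiplicities) are λ = -3 with multiplicity 4.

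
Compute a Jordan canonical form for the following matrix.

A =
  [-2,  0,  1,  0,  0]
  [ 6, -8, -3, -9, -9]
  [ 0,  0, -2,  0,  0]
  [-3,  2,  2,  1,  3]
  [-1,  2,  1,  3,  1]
J_3(-2) ⊕ J_2(-2)

The characteristic polynomial is
  det(x·I − A) = x^5 + 10*x^4 + 40*x^3 + 80*x^2 + 80*x + 32 = (x + 2)^5

Eigenvalues and multiplicities (the geometric multiplicity of λ is n − rank(A − λI), which equals the number of Jordan blocks for λ):
  λ = -2: algebraic multiplicity = 5, geometric multiplicity = 2

Determining the block sizes for each eigenvalue:
  λ = -2: with am = 5 and gm = 2, the partition is not yet determined (e.g. several partitions of 5 into 2 parts exist). Let N = A − (-2)·I. Computing rank(N^1) = 3, rank(N^2) = 1, rank(N^3) = 0; the number of blocks of size ≥ j is rank(N^{j−1}) − rank(N^j), giving [2, 2, 1]. So we have 1 block(s) of size 3, 1 block(s) of size 2 → block sizes [3, 2]

Assembling the blocks gives a Jordan form
J =
  [-2,  1,  0,  0,  0]
  [ 0, -2,  1,  0,  0]
  [ 0,  0, -2,  0,  0]
  [ 0,  0,  0, -2,  1]
  [ 0,  0,  0,  0, -2]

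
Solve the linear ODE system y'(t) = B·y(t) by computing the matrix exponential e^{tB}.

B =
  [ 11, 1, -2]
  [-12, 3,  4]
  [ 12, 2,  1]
e^{tB} =
  [6*t*exp(5*t) + exp(5*t), t*exp(5*t), -2*t*exp(5*t)]
  [-12*t*exp(5*t), -2*t*exp(5*t) + exp(5*t), 4*t*exp(5*t)]
  [12*t*exp(5*t), 2*t*exp(5*t), -4*t*exp(5*t) + exp(5*t)]

Strategy: write B = P · J · P⁻¹ where J is a Jordan canonical form, so e^{tB} = P · e^{tJ} · P⁻¹, and e^{tJ} can be computed block-by-block.

B has Jordan form
J =
  [5, 1, 0]
  [0, 5, 0]
  [0, 0, 5]
(up to reordering of blocks).

Per-block formulas:
  For a 2×2 Jordan block J_2(5): exp(t · J_2(5)) = e^(5t)·(I + t·N), where N is the 2×2 nilpotent shift.
  For a 1×1 block at λ = 5: exp(t · [5]) = [e^(5t)].

After assembling e^{tJ} and conjugating by P, we get:

e^{tB} =
  [6*t*exp(5*t) + exp(5*t), t*exp(5*t), -2*t*exp(5*t)]
  [-12*t*exp(5*t), -2*t*exp(5*t) + exp(5*t), 4*t*exp(5*t)]
  [12*t*exp(5*t), 2*t*exp(5*t), -4*t*exp(5*t) + exp(5*t)]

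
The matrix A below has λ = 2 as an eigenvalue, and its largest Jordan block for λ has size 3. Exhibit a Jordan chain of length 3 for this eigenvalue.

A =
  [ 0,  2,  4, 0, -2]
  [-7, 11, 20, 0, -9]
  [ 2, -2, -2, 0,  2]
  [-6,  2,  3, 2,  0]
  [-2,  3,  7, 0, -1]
A Jordan chain for λ = 2 of length 3:
v_1 = (2, 9, -2, 4, 3)ᵀ
v_2 = (-2, -7, 2, -6, -2)ᵀ
v_3 = (1, 0, 0, 0, 0)ᵀ

Let N = A − (2)·I. We want v_3 with N^3 v_3 = 0 but N^2 v_3 ≠ 0; then v_{j-1} := N · v_j for j = 3, …, 2.

Pick v_3 = (1, 0, 0, 0, 0)ᵀ.
Then v_2 = N · v_3 = (-2, -7, 2, -6, -2)ᵀ.
Then v_1 = N · v_2 = (2, 9, -2, 4, 3)ᵀ.

Sanity check: (A − (2)·I) v_1 = (0, 0, 0, 0, 0)ᵀ = 0. ✓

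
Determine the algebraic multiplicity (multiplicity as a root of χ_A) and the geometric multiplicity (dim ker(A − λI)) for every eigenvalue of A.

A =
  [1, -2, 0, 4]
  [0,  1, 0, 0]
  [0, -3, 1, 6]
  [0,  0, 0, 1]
λ = 1: alg = 4, geom = 3

Step 1 — factor the characteristic polynomial to read off the algebraic multiplicities:
  χ_A(x) = (x - 1)^4

Step 2 — compute geometric multiplicities via the rank-nullity identity g(λ) = n − rank(A − λI):
  rank(A − (1)·I) = 1, so dim ker(A − (1)·I) = n − 1 = 3

Summary:
  λ = 1: algebraic multiplicity = 4, geometric multiplicity = 3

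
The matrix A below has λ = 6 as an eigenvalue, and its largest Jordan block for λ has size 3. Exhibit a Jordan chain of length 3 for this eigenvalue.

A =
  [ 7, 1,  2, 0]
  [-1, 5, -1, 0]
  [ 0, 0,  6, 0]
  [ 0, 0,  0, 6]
A Jordan chain for λ = 6 of length 3:
v_1 = (1, -1, 0, 0)ᵀ
v_2 = (2, -1, 0, 0)ᵀ
v_3 = (0, 0, 1, 0)ᵀ

Let N = A − (6)·I. We want v_3 with N^3 v_3 = 0 but N^2 v_3 ≠ 0; then v_{j-1} := N · v_j for j = 3, …, 2.

Pick v_3 = (0, 0, 1, 0)ᵀ.
Then v_2 = N · v_3 = (2, -1, 0, 0)ᵀ.
Then v_1 = N · v_2 = (1, -1, 0, 0)ᵀ.

Sanity check: (A − (6)·I) v_1 = (0, 0, 0, 0)ᵀ = 0. ✓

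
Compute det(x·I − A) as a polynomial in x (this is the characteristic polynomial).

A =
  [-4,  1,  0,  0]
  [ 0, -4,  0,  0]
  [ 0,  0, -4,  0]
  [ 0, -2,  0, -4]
x^4 + 16*x^3 + 96*x^2 + 256*x + 256

Expanding det(x·I − A) (e.g. by cofactor expansion or by noting that A is similar to its Jordan form J, which has the same characteristic polynomial as A) gives
  χ_A(x) = x^4 + 16*x^3 + 96*x^2 + 256*x + 256
which factors as (x + 4)^4. The eigenvalues (with algebraic multiplicities) are λ = -4 with multiplicity 4.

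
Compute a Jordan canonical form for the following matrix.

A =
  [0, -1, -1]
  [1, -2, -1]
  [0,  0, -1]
J_2(-1) ⊕ J_1(-1)

The characteristic polynomial is
  det(x·I − A) = x^3 + 3*x^2 + 3*x + 1 = (x + 1)^3

Eigenvalues and multiplicities (the geometric multiplicity of λ is n − rank(A − λI), which equals the number of Jordan blocks for λ):
  λ = -1: algebraic multiplicity = 3, geometric multiplicity = 2

Determining the block sizes for each eigenvalue:
  λ = -1: 2 blocks summing to 3 forces exactly one block of size 2 and the rest size 1 → block sizes [2, 1]

Assembling the blocks gives a Jordan form
J =
  [-1,  1,  0]
  [ 0, -1,  0]
  [ 0,  0, -1]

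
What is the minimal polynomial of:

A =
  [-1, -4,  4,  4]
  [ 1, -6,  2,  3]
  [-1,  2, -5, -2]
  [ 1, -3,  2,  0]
x^2 + 6*x + 9

The characteristic polynomial is χ_A(x) = (x + 3)^4, so the eigenvalues are known. The minimal polynomial is
  m_A(x) = Π_λ (x − λ)^{k_λ}
where k_λ is the size of the *largest* Jordan block for λ (equivalently, the smallest k with (A − λI)^k v = 0 for every generalised eigenvector v of λ).

  λ = -3: largest Jordan block has size 2, contributing (x + 3)^2

So m_A(x) = (x + 3)^2 = x^2 + 6*x + 9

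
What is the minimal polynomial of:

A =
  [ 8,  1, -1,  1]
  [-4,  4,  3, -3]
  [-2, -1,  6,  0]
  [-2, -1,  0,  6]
x^3 - 18*x^2 + 108*x - 216

The characteristic polynomial is χ_A(x) = (x - 6)^4, so the eigenvalues are known. The minimal polynomial is
  m_A(x) = Π_λ (x − λ)^{k_λ}
where k_λ is the size of the *largest* Jordan block for λ (equivalently, the smallest k with (A − λI)^k v = 0 for every generalised eigenvector v of λ).

  λ = 6: largest Jordan block has size 3, contributing (x − 6)^3

So m_A(x) = (x - 6)^3 = x^3 - 18*x^2 + 108*x - 216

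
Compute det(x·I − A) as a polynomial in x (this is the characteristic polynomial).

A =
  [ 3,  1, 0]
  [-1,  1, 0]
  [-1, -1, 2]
x^3 - 6*x^2 + 12*x - 8

Expanding det(x·I − A) (e.g. by cofactor expansion or by noting that A is similar to its Jordan form J, which has the same characteristic polynomial as A) gives
  χ_A(x) = x^3 - 6*x^2 + 12*x - 8
which factors as (x - 2)^3. The eigenvalues (with algebraic multiplicities) are λ = 2 with multiplicity 3.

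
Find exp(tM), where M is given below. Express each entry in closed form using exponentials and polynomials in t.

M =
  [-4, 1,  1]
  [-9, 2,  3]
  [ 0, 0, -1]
e^{tM} =
  [-3*t*exp(-t) + exp(-t), t*exp(-t), t*exp(-t)]
  [-9*t*exp(-t), 3*t*exp(-t) + exp(-t), 3*t*exp(-t)]
  [0, 0, exp(-t)]

Strategy: write M = P · J · P⁻¹ where J is a Jordan canonical form, so e^{tM} = P · e^{tJ} · P⁻¹, and e^{tJ} can be computed block-by-block.

M has Jordan form
J =
  [-1,  1,  0]
  [ 0, -1,  0]
  [ 0,  0, -1]
(up to reordering of blocks).

Per-block formulas:
  For a 2×2 Jordan block J_2(-1): exp(t · J_2(-1)) = e^(-1t)·(I + t·N), where N is the 2×2 nilpotent shift.
  For a 1×1 block at λ = -1: exp(t · [-1]) = [e^(-1t)].

After assembling e^{tJ} and conjugating by P, we get:

e^{tM} =
  [-3*t*exp(-t) + exp(-t), t*exp(-t), t*exp(-t)]
  [-9*t*exp(-t), 3*t*exp(-t) + exp(-t), 3*t*exp(-t)]
  [0, 0, exp(-t)]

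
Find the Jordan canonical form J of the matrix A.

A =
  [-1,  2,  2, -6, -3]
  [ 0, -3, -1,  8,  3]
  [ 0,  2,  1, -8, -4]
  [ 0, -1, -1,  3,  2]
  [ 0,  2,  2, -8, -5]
J_3(-1) ⊕ J_2(-1)

The characteristic polynomial is
  det(x·I − A) = x^5 + 5*x^4 + 10*x^3 + 10*x^2 + 5*x + 1 = (x + 1)^5

Eigenvalues and multiplicities (the geometric multiplicity of λ is n − rank(A − λI), which equals the number of Jordan blocks for λ):
  λ = -1: algebraic multiplicity = 5, geometric multiplicity = 2

Determining the block sizes for each eigenvalue:
  λ = -1: with am = 5 and gm = 2, the partition is not yet determined (e.g. several partitions of 5 into 2 parts exist). Let N = A − (-1)·I. Computing rank(N^1) = 3, rank(N^2) = 1, rank(N^3) = 0; the number of blocks of size ≥ j is rank(N^{j−1}) − rank(N^j), giving [2, 2, 1]. So we have 1 block(s) of size 3, 1 block(s) of size 2 → block sizes [3, 2]

Assembling the blocks gives a Jordan form
J =
  [-1,  1,  0,  0,  0]
  [ 0, -1,  1,  0,  0]
  [ 0,  0, -1,  0,  0]
  [ 0,  0,  0, -1,  1]
  [ 0,  0,  0,  0, -1]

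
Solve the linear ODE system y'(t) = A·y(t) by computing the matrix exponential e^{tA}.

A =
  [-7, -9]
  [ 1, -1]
e^{tA} =
  [-3*t*exp(-4*t) + exp(-4*t), -9*t*exp(-4*t)]
  [t*exp(-4*t), 3*t*exp(-4*t) + exp(-4*t)]

Strategy: write A = P · J · P⁻¹ where J is a Jordan canonical form, so e^{tA} = P · e^{tJ} · P⁻¹, and e^{tJ} can be computed block-by-block.

A has Jordan form
J =
  [-4,  1]
  [ 0, -4]
(up to reordering of blocks).

Per-block formulas:
  For a 2×2 Jordan block J_2(-4): exp(t · J_2(-4)) = e^(-4t)·(I + t·N), where N is the 2×2 nilpotent shift.

After assembling e^{tJ} and conjugating by P, we get:

e^{tA} =
  [-3*t*exp(-4*t) + exp(-4*t), -9*t*exp(-4*t)]
  [t*exp(-4*t), 3*t*exp(-4*t) + exp(-4*t)]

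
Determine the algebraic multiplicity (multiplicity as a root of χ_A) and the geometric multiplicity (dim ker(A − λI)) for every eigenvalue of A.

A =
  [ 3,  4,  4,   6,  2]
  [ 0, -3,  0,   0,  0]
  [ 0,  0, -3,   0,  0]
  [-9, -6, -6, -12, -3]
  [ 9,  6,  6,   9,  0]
λ = -3: alg = 5, geom = 4

Step 1 — factor the characteristic polynomial to read off the algebraic multiplicities:
  χ_A(x) = (x + 3)^5

Step 2 — compute geometric multiplicities via the rank-nullity identity g(λ) = n − rank(A − λI):
  rank(A − (-3)·I) = 1, so dim ker(A − (-3)·I) = n − 1 = 4

Summary:
  λ = -3: algebraic multiplicity = 5, geometric multiplicity = 4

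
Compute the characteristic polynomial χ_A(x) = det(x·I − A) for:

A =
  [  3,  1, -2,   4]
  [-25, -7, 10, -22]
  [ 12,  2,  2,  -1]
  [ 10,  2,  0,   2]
x^4

Expanding det(x·I − A) (e.g. by cofactor expansion or by noting that A is similar to its Jordan form J, which has the same characteristic polynomial as A) gives
  χ_A(x) = x^4
which factors as x^4. The eigenvalues (with algebraic multiplicities) are λ = 0 with multiplicity 4.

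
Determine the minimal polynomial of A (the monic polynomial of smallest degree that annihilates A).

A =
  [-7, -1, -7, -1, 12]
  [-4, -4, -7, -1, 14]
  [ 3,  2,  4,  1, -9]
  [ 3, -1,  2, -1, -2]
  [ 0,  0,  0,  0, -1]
x^5 + 9*x^4 + 30*x^3 + 46*x^2 + 33*x + 9

The characteristic polynomial is χ_A(x) = (x + 1)^3*(x + 3)^2, so the eigenvalues are known. The minimal polynomial is
  m_A(x) = Π_λ (x − λ)^{k_λ}
where k_λ is the size of the *largest* Jordan block for λ (equivalently, the smallest k with (A − λI)^k v = 0 for every generalised eigenvector v of λ).

  λ = -3: largest Jordan block has size 2, contributing (x + 3)^2
  λ = -1: largest Jordan block has size 3, contributing (x + 1)^3

So m_A(x) = (x + 1)^3*(x + 3)^2 = x^5 + 9*x^4 + 30*x^3 + 46*x^2 + 33*x + 9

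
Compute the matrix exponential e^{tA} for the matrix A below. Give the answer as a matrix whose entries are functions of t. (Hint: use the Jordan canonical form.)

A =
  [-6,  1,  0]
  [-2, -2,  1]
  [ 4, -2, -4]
e^{tA} =
  [t^2*exp(-4*t) - 2*t*exp(-4*t) + exp(-4*t), t*exp(-4*t), t^2*exp(-4*t)/2]
  [2*t^2*exp(-4*t) - 2*t*exp(-4*t), 2*t*exp(-4*t) + exp(-4*t), t^2*exp(-4*t) + t*exp(-4*t)]
  [-2*t^2*exp(-4*t) + 4*t*exp(-4*t), -2*t*exp(-4*t), -t^2*exp(-4*t) + exp(-4*t)]

Strategy: write A = P · J · P⁻¹ where J is a Jordan canonical form, so e^{tA} = P · e^{tJ} · P⁻¹, and e^{tJ} can be computed block-by-block.

A has Jordan form
J =
  [-4,  1,  0]
  [ 0, -4,  1]
  [ 0,  0, -4]
(up to reordering of blocks).

Per-block formulas:
  For a 3×3 Jordan block J_3(-4): exp(t · J_3(-4)) = e^(-4t)·(I + t·N + (t^2/2)·N^2), where N is the 3×3 nilpotent shift.

After assembling e^{tJ} and conjugating by P, we get:

e^{tA} =
  [t^2*exp(-4*t) - 2*t*exp(-4*t) + exp(-4*t), t*exp(-4*t), t^2*exp(-4*t)/2]
  [2*t^2*exp(-4*t) - 2*t*exp(-4*t), 2*t*exp(-4*t) + exp(-4*t), t^2*exp(-4*t) + t*exp(-4*t)]
  [-2*t^2*exp(-4*t) + 4*t*exp(-4*t), -2*t*exp(-4*t), -t^2*exp(-4*t) + exp(-4*t)]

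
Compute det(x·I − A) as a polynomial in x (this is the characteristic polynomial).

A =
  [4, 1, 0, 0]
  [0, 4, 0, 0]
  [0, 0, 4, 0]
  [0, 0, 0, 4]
x^4 - 16*x^3 + 96*x^2 - 256*x + 256

Expanding det(x·I − A) (e.g. by cofactor expansion or by noting that A is similar to its Jordan form J, which has the same characteristic polynomial as A) gives
  χ_A(x) = x^4 - 16*x^3 + 96*x^2 - 256*x + 256
which factors as (x - 4)^4. The eigenvalues (with algebraic multiplicities) are λ = 4 with multiplicity 4.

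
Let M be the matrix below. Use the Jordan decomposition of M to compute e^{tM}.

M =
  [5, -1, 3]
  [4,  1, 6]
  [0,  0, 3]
e^{tM} =
  [2*t*exp(3*t) + exp(3*t), -t*exp(3*t), 3*t*exp(3*t)]
  [4*t*exp(3*t), -2*t*exp(3*t) + exp(3*t), 6*t*exp(3*t)]
  [0, 0, exp(3*t)]

Strategy: write M = P · J · P⁻¹ where J is a Jordan canonical form, so e^{tM} = P · e^{tJ} · P⁻¹, and e^{tJ} can be computed block-by-block.

M has Jordan form
J =
  [3, 1, 0]
  [0, 3, 0]
  [0, 0, 3]
(up to reordering of blocks).

Per-block formulas:
  For a 1×1 block at λ = 3: exp(t · [3]) = [e^(3t)].
  For a 2×2 Jordan block J_2(3): exp(t · J_2(3)) = e^(3t)·(I + t·N), where N is the 2×2 nilpotent shift.

After assembling e^{tJ} and conjugating by P, we get:

e^{tM} =
  [2*t*exp(3*t) + exp(3*t), -t*exp(3*t), 3*t*exp(3*t)]
  [4*t*exp(3*t), -2*t*exp(3*t) + exp(3*t), 6*t*exp(3*t)]
  [0, 0, exp(3*t)]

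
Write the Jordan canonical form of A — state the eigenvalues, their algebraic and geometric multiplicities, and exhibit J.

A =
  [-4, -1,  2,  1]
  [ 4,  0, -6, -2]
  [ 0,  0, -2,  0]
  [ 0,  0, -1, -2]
J_3(-2) ⊕ J_1(-2)

The characteristic polynomial is
  det(x·I − A) = x^4 + 8*x^3 + 24*x^2 + 32*x + 16 = (x + 2)^4

Eigenvalues and multiplicities (the geometric multiplicity of λ is n − rank(A − λI), which equals the number of Jordan blocks for λ):
  λ = -2: algebraic multiplicity = 4, geometric multiplicity = 2

Determining the block sizes for each eigenvalue:
  λ = -2: with am = 4 and gm = 2, the partition is not yet determined (e.g. several partitions of 4 into 2 parts exist). Let N = A − (-2)·I. Computing rank(N^1) = 2, rank(N^2) = 1, rank(N^3) = 0; the number of blocks of size ≥ j is rank(N^{j−1}) − rank(N^j), giving [2, 1, 1]. So we have 1 block(s) of size 3, 1 block(s) of size 1 → block sizes [3, 1]

Assembling the blocks gives a Jordan form
J =
  [-2,  1,  0,  0]
  [ 0, -2,  1,  0]
  [ 0,  0, -2,  0]
  [ 0,  0,  0, -2]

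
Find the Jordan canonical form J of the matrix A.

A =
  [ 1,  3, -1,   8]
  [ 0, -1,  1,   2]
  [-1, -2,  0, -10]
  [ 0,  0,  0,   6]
J_3(0) ⊕ J_1(6)

The characteristic polynomial is
  det(x·I − A) = x^4 - 6*x^3 = x^3*(x - 6)

Eigenvalues and multiplicities (the geometric multiplicity of λ is n − rank(A − λI), which equals the number of Jordan blocks for λ):
  λ = 0: algebraic multiplicity = 3, geometric multiplicity = 1
  λ = 6: algebraic multiplicity = 1, geometric multiplicity = 1

Determining the block sizes for each eigenvalue:
  λ = 0: one block (gm = 1), so the single block has size am = 3 → block sizes [3]
  λ = 6: one block (gm = 1), so the single block has size am = 1 → block sizes [1]

Assembling the blocks gives a Jordan form
J =
  [0, 1, 0, 0]
  [0, 0, 1, 0]
  [0, 0, 0, 0]
  [0, 0, 0, 6]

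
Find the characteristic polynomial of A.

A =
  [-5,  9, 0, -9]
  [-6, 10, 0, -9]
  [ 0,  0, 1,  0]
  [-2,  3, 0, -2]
x^4 - 4*x^3 + 6*x^2 - 4*x + 1

Expanding det(x·I − A) (e.g. by cofactor expansion or by noting that A is similar to its Jordan form J, which has the same characteristic polynomial as A) gives
  χ_A(x) = x^4 - 4*x^3 + 6*x^2 - 4*x + 1
which factors as (x - 1)^4. The eigenvalues (with algebraic multiplicities) are λ = 1 with multiplicity 4.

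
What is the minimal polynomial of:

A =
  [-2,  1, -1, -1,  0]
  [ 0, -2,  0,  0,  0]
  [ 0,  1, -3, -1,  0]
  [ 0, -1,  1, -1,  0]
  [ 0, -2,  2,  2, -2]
x^2 + 4*x + 4

The characteristic polynomial is χ_A(x) = (x + 2)^5, so the eigenvalues are known. The minimal polynomial is
  m_A(x) = Π_λ (x − λ)^{k_λ}
where k_λ is the size of the *largest* Jordan block for λ (equivalently, the smallest k with (A − λI)^k v = 0 for every generalised eigenvector v of λ).

  λ = -2: largest Jordan block has size 2, contributing (x + 2)^2

So m_A(x) = (x + 2)^2 = x^2 + 4*x + 4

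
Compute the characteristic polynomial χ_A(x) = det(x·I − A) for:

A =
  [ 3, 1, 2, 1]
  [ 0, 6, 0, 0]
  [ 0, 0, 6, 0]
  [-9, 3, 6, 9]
x^4 - 24*x^3 + 216*x^2 - 864*x + 1296

Expanding det(x·I − A) (e.g. by cofactor expansion or by noting that A is similar to its Jordan form J, which has the same characteristic polynomial as A) gives
  χ_A(x) = x^4 - 24*x^3 + 216*x^2 - 864*x + 1296
which factors as (x - 6)^4. The eigenvalues (with algebraic multiplicities) are λ = 6 with multiplicity 4.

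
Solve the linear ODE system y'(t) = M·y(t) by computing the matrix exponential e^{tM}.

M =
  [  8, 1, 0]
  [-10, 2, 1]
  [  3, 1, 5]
e^{tM} =
  [-t^2*exp(5*t)/2 + 3*t*exp(5*t) + exp(5*t), t*exp(5*t), t^2*exp(5*t)/2]
  [3*t^2*exp(5*t)/2 - 10*t*exp(5*t), -3*t*exp(5*t) + exp(5*t), -3*t^2*exp(5*t)/2 + t*exp(5*t)]
  [-t^2*exp(5*t)/2 + 3*t*exp(5*t), t*exp(5*t), t^2*exp(5*t)/2 + exp(5*t)]

Strategy: write M = P · J · P⁻¹ where J is a Jordan canonical form, so e^{tM} = P · e^{tJ} · P⁻¹, and e^{tJ} can be computed block-by-block.

M has Jordan form
J =
  [5, 1, 0]
  [0, 5, 1]
  [0, 0, 5]
(up to reordering of blocks).

Per-block formulas:
  For a 3×3 Jordan block J_3(5): exp(t · J_3(5)) = e^(5t)·(I + t·N + (t^2/2)·N^2), where N is the 3×3 nilpotent shift.

After assembling e^{tJ} and conjugating by P, we get:

e^{tM} =
  [-t^2*exp(5*t)/2 + 3*t*exp(5*t) + exp(5*t), t*exp(5*t), t^2*exp(5*t)/2]
  [3*t^2*exp(5*t)/2 - 10*t*exp(5*t), -3*t*exp(5*t) + exp(5*t), -3*t^2*exp(5*t)/2 + t*exp(5*t)]
  [-t^2*exp(5*t)/2 + 3*t*exp(5*t), t*exp(5*t), t^2*exp(5*t)/2 + exp(5*t)]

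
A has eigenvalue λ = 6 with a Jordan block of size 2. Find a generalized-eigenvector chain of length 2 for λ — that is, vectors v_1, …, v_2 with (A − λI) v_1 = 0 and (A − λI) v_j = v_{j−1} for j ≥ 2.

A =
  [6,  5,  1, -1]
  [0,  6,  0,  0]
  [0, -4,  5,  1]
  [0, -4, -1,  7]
A Jordan chain for λ = 6 of length 2:
v_1 = (5, 0, -4, -4)ᵀ
v_2 = (0, 1, 0, 0)ᵀ

Let N = A − (6)·I. We want v_2 with N^2 v_2 = 0 but N^1 v_2 ≠ 0; then v_{j-1} := N · v_j for j = 2, …, 2.

Pick v_2 = (0, 1, 0, 0)ᵀ.
Then v_1 = N · v_2 = (5, 0, -4, -4)ᵀ.

Sanity check: (A − (6)·I) v_1 = (0, 0, 0, 0)ᵀ = 0. ✓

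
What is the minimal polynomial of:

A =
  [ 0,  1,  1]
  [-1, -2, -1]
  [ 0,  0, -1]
x^2 + 2*x + 1

The characteristic polynomial is χ_A(x) = (x + 1)^3, so the eigenvalues are known. The minimal polynomial is
  m_A(x) = Π_λ (x − λ)^{k_λ}
where k_λ is the size of the *largest* Jordan block for λ (equivalently, the smallest k with (A − λI)^k v = 0 for every generalised eigenvector v of λ).

  λ = -1: largest Jordan block has size 2, contributing (x + 1)^2

So m_A(x) = (x + 1)^2 = x^2 + 2*x + 1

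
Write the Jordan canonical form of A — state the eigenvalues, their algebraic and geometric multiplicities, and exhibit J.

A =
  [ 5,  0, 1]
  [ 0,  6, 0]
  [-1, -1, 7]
J_3(6)

The characteristic polynomial is
  det(x·I − A) = x^3 - 18*x^2 + 108*x - 216 = (x - 6)^3

Eigenvalues and multiplicities (the geometric multiplicity of λ is n − rank(A − λI), which equals the number of Jordan blocks for λ):
  λ = 6: algebraic multiplicity = 3, geometric multiplicity = 1

Determining the block sizes for each eigenvalue:
  λ = 6: one block (gm = 1), so the single block has size am = 3 → block sizes [3]

Assembling the blocks gives a Jordan form
J =
  [6, 1, 0]
  [0, 6, 1]
  [0, 0, 6]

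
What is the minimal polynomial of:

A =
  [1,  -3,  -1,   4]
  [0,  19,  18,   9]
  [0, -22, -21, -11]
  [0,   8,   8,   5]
x^2 - 2*x + 1

The characteristic polynomial is χ_A(x) = (x - 1)^4, so the eigenvalues are known. The minimal polynomial is
  m_A(x) = Π_λ (x − λ)^{k_λ}
where k_λ is the size of the *largest* Jordan block for λ (equivalently, the smallest k with (A − λI)^k v = 0 for every generalised eigenvector v of λ).

  λ = 1: largest Jordan block has size 2, contributing (x − 1)^2

So m_A(x) = (x - 1)^2 = x^2 - 2*x + 1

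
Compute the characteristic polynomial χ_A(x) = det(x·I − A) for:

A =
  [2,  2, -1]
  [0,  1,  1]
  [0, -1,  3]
x^3 - 6*x^2 + 12*x - 8

Expanding det(x·I − A) (e.g. by cofactor expansion or by noting that A is similar to its Jordan form J, which has the same characteristic polynomial as A) gives
  χ_A(x) = x^3 - 6*x^2 + 12*x - 8
which factors as (x - 2)^3. The eigenvalues (with algebraic multiplicities) are λ = 2 with multiplicity 3.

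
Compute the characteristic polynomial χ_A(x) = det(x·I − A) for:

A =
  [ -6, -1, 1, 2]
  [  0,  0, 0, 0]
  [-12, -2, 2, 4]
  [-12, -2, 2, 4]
x^4

Expanding det(x·I − A) (e.g. by cofactor expansion or by noting that A is similar to its Jordan form J, which has the same characteristic polynomial as A) gives
  χ_A(x) = x^4
which factors as x^4. The eigenvalues (with algebraic multiplicities) are λ = 0 with multiplicity 4.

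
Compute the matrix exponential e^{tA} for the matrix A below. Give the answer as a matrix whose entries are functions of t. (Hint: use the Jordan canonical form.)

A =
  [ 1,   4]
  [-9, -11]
e^{tA} =
  [6*t*exp(-5*t) + exp(-5*t), 4*t*exp(-5*t)]
  [-9*t*exp(-5*t), -6*t*exp(-5*t) + exp(-5*t)]

Strategy: write A = P · J · P⁻¹ where J is a Jordan canonical form, so e^{tA} = P · e^{tJ} · P⁻¹, and e^{tJ} can be computed block-by-block.

A has Jordan form
J =
  [-5,  1]
  [ 0, -5]
(up to reordering of blocks).

Per-block formulas:
  For a 2×2 Jordan block J_2(-5): exp(t · J_2(-5)) = e^(-5t)·(I + t·N), where N is the 2×2 nilpotent shift.

After assembling e^{tJ} and conjugating by P, we get:

e^{tA} =
  [6*t*exp(-5*t) + exp(-5*t), 4*t*exp(-5*t)]
  [-9*t*exp(-5*t), -6*t*exp(-5*t) + exp(-5*t)]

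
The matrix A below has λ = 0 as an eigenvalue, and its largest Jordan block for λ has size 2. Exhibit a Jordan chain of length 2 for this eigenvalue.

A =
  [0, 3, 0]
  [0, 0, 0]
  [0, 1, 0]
A Jordan chain for λ = 0 of length 2:
v_1 = (3, 0, 1)ᵀ
v_2 = (0, 1, 0)ᵀ

Let N = A − (0)·I. We want v_2 with N^2 v_2 = 0 but N^1 v_2 ≠ 0; then v_{j-1} := N · v_j for j = 2, …, 2.

Pick v_2 = (0, 1, 0)ᵀ.
Then v_1 = N · v_2 = (3, 0, 1)ᵀ.

Sanity check: (A − (0)·I) v_1 = (0, 0, 0)ᵀ = 0. ✓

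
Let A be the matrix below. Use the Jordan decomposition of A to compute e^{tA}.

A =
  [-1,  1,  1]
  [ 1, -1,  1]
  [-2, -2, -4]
e^{tA} =
  [t*exp(-2*t) + exp(-2*t), t*exp(-2*t), t*exp(-2*t)]
  [t*exp(-2*t), t*exp(-2*t) + exp(-2*t), t*exp(-2*t)]
  [-2*t*exp(-2*t), -2*t*exp(-2*t), -2*t*exp(-2*t) + exp(-2*t)]

Strategy: write A = P · J · P⁻¹ where J is a Jordan canonical form, so e^{tA} = P · e^{tJ} · P⁻¹, and e^{tJ} can be computed block-by-block.

A has Jordan form
J =
  [-2,  1,  0]
  [ 0, -2,  0]
  [ 0,  0, -2]
(up to reordering of blocks).

Per-block formulas:
  For a 2×2 Jordan block J_2(-2): exp(t · J_2(-2)) = e^(-2t)·(I + t·N), where N is the 2×2 nilpotent shift.
  For a 1×1 block at λ = -2: exp(t · [-2]) = [e^(-2t)].

After assembling e^{tJ} and conjugating by P, we get:

e^{tA} =
  [t*exp(-2*t) + exp(-2*t), t*exp(-2*t), t*exp(-2*t)]
  [t*exp(-2*t), t*exp(-2*t) + exp(-2*t), t*exp(-2*t)]
  [-2*t*exp(-2*t), -2*t*exp(-2*t), -2*t*exp(-2*t) + exp(-2*t)]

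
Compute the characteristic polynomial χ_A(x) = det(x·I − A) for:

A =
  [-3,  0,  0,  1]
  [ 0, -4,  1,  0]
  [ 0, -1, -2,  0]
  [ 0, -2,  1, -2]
x^4 + 11*x^3 + 45*x^2 + 81*x + 54

Expanding det(x·I − A) (e.g. by cofactor expansion or by noting that A is similar to its Jordan form J, which has the same characteristic polynomial as A) gives
  χ_A(x) = x^4 + 11*x^3 + 45*x^2 + 81*x + 54
which factors as (x + 2)*(x + 3)^3. The eigenvalues (with algebraic multiplicities) are λ = -3 with multiplicity 3, λ = -2 with multiplicity 1.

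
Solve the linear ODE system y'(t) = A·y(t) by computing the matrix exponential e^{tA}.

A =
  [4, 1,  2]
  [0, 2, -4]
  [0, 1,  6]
e^{tA} =
  [exp(4*t), t*exp(4*t), 2*t*exp(4*t)]
  [0, -2*t*exp(4*t) + exp(4*t), -4*t*exp(4*t)]
  [0, t*exp(4*t), 2*t*exp(4*t) + exp(4*t)]

Strategy: write A = P · J · P⁻¹ where J is a Jordan canonical form, so e^{tA} = P · e^{tJ} · P⁻¹, and e^{tJ} can be computed block-by-block.

A has Jordan form
J =
  [4, 1, 0]
  [0, 4, 0]
  [0, 0, 4]
(up to reordering of blocks).

Per-block formulas:
  For a 2×2 Jordan block J_2(4): exp(t · J_2(4)) = e^(4t)·(I + t·N), where N is the 2×2 nilpotent shift.
  For a 1×1 block at λ = 4: exp(t · [4]) = [e^(4t)].

After assembling e^{tJ} and conjugating by P, we get:

e^{tA} =
  [exp(4*t), t*exp(4*t), 2*t*exp(4*t)]
  [0, -2*t*exp(4*t) + exp(4*t), -4*t*exp(4*t)]
  [0, t*exp(4*t), 2*t*exp(4*t) + exp(4*t)]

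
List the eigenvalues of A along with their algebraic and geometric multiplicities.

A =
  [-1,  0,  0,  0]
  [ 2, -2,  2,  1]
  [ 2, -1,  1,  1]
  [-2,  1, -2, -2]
λ = -1: alg = 4, geom = 3

Step 1 — factor the characteristic polynomial to read off the algebraic multiplicities:
  χ_A(x) = (x + 1)^4

Step 2 — compute geometric multiplicities via the rank-nullity identity g(λ) = n − rank(A − λI):
  rank(A − (-1)·I) = 1, so dim ker(A − (-1)·I) = n − 1 = 3

Summary:
  λ = -1: algebraic multiplicity = 4, geometric multiplicity = 3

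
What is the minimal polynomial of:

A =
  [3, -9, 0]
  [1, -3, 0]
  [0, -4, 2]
x^3 - 2*x^2

The characteristic polynomial is χ_A(x) = x^2*(x - 2), so the eigenvalues are known. The minimal polynomial is
  m_A(x) = Π_λ (x − λ)^{k_λ}
where k_λ is the size of the *largest* Jordan block for λ (equivalently, the smallest k with (A − λI)^k v = 0 for every generalised eigenvector v of λ).

  λ = 0: largest Jordan block has size 2, contributing (x − 0)^2
  λ = 2: largest Jordan block has size 1, contributing (x − 2)

So m_A(x) = x^2*(x - 2) = x^3 - 2*x^2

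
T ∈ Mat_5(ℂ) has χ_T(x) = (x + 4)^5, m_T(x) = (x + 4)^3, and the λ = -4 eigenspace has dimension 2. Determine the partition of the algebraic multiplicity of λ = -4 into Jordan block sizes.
Block sizes for λ = -4: [3, 2]

Step 1 — from the characteristic polynomial, algebraic multiplicity of λ = -4 is 5. From dim ker(T − (-4)·I) = 2, there are exactly 2 Jordan blocks for λ = -4.
Step 2 — from the minimal polynomial, the factor (x + 4)^3 tells us the largest block for λ = -4 has size 3.
Step 3 — with total size 5, 2 blocks, and largest block 3, the block sizes (in nonincreasing order) are [3, 2].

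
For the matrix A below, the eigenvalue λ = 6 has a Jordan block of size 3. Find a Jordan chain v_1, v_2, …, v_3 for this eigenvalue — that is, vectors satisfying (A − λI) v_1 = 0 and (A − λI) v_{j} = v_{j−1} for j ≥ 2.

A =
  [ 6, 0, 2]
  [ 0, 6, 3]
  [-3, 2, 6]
A Jordan chain for λ = 6 of length 3:
v_1 = (-6, -9, 0)ᵀ
v_2 = (0, 0, -3)ᵀ
v_3 = (1, 0, 0)ᵀ

Let N = A − (6)·I. We want v_3 with N^3 v_3 = 0 but N^2 v_3 ≠ 0; then v_{j-1} := N · v_j for j = 3, …, 2.

Pick v_3 = (1, 0, 0)ᵀ.
Then v_2 = N · v_3 = (0, 0, -3)ᵀ.
Then v_1 = N · v_2 = (-6, -9, 0)ᵀ.

Sanity check: (A − (6)·I) v_1 = (0, 0, 0)ᵀ = 0. ✓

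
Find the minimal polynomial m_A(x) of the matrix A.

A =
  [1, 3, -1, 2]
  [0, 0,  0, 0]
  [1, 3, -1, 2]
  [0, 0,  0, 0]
x^2

The characteristic polynomial is χ_A(x) = x^4, so the eigenvalues are known. The minimal polynomial is
  m_A(x) = Π_λ (x − λ)^{k_λ}
where k_λ is the size of the *largest* Jordan block for λ (equivalently, the smallest k with (A − λI)^k v = 0 for every generalised eigenvector v of λ).

  λ = 0: largest Jordan block has size 2, contributing (x − 0)^2

So m_A(x) = x^2 = x^2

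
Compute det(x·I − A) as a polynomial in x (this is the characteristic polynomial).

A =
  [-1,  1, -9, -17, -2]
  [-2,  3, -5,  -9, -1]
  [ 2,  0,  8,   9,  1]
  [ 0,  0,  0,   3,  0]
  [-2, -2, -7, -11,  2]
x^5 - 15*x^4 + 90*x^3 - 270*x^2 + 405*x - 243

Expanding det(x·I − A) (e.g. by cofactor expansion or by noting that A is similar to its Jordan form J, which has the same characteristic polynomial as A) gives
  χ_A(x) = x^5 - 15*x^4 + 90*x^3 - 270*x^2 + 405*x - 243
which factors as (x - 3)^5. The eigenvalues (with algebraic multiplicities) are λ = 3 with multiplicity 5.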